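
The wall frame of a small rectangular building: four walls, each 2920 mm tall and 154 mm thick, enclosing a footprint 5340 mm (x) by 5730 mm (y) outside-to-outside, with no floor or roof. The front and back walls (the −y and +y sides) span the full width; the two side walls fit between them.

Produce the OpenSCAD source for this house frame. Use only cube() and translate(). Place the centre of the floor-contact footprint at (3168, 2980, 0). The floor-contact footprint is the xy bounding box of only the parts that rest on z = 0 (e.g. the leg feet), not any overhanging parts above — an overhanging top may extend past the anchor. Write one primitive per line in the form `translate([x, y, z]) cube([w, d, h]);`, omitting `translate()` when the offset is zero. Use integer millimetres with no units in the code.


translate([498, 115, 0]) cube([5340, 154, 2920]);
translate([498, 5691, 0]) cube([5340, 154, 2920]);
translate([498, 269, 0]) cube([154, 5422, 2920]);
translate([5684, 269, 0]) cube([154, 5422, 2920]);


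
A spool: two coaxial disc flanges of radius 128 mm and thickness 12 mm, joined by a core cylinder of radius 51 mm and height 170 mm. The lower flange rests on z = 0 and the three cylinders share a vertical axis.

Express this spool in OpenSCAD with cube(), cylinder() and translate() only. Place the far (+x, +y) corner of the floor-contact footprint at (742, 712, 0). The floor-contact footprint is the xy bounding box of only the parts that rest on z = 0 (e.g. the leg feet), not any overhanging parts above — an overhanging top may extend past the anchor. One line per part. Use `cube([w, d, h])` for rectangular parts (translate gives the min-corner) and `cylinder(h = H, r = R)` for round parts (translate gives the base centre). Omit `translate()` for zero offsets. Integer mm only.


translate([614, 584, 0]) cylinder(h = 12, r = 128);
translate([614, 584, 12]) cylinder(h = 170, r = 51);
translate([614, 584, 182]) cylinder(h = 12, r = 128);


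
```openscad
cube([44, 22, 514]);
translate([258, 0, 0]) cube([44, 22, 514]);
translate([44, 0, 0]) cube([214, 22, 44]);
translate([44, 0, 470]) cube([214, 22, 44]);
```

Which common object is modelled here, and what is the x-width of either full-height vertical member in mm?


A picture frame. The border width is 44 mm.

Four thin pieces enclosing a rectangular opening — a picture frame. The two full-height stiles are 514 mm tall; the top rail sits at z = 470 and is 44 mm tall, so the border above the opening is 514 − 470 = 44 mm, matching the stile x-width.


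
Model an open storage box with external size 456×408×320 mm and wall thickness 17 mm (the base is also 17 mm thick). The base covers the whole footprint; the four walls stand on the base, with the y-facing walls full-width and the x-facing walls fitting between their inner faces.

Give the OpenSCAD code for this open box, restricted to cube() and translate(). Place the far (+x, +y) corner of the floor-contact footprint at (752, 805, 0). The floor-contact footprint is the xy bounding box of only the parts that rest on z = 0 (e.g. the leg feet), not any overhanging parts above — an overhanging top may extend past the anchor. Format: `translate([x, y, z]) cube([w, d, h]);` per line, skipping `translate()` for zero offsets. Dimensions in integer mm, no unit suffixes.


translate([296, 397, 0]) cube([456, 408, 17]);
translate([296, 397, 17]) cube([456, 17, 303]);
translate([296, 788, 17]) cube([456, 17, 303]);
translate([296, 414, 17]) cube([17, 374, 303]);
translate([735, 414, 17]) cube([17, 374, 303]);


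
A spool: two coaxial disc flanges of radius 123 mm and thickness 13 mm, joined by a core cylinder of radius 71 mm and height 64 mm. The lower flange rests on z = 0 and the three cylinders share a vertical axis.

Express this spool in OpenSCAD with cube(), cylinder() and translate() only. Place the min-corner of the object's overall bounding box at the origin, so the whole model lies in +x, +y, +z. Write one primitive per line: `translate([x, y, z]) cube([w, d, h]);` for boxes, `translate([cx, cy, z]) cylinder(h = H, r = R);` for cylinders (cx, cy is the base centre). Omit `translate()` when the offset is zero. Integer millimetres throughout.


translate([123, 123, 0]) cylinder(h = 13, r = 123);
translate([123, 123, 13]) cylinder(h = 64, r = 71);
translate([123, 123, 77]) cylinder(h = 13, r = 123);


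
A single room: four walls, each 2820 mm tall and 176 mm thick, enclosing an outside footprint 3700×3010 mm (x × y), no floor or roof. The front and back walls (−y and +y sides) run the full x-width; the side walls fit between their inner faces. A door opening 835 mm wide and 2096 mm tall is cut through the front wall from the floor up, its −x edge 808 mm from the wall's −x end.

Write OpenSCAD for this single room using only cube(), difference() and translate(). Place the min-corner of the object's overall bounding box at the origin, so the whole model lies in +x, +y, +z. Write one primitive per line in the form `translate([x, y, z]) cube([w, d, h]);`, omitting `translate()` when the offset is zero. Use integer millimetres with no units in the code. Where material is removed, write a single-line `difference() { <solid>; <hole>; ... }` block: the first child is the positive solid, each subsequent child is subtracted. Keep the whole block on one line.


difference() { cube([3700, 176, 2820]); translate([808, 0, 0]) cube([835, 176, 2096]); }
translate([0, 2834, 0]) cube([3700, 176, 2820]);
translate([0, 176, 0]) cube([176, 2658, 2820]);
translate([3524, 176, 0]) cube([176, 2658, 2820]);


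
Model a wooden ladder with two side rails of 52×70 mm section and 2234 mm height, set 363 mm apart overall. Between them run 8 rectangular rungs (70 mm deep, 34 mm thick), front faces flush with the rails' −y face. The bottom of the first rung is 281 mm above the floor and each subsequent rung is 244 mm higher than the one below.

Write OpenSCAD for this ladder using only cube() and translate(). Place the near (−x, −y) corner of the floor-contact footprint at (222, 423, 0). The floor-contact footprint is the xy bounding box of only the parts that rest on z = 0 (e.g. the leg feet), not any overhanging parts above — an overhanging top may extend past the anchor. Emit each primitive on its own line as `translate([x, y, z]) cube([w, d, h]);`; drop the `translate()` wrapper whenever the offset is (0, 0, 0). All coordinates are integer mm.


// rung span = 363 - 2*52 = 259
// rung[k] z = 281 + k*244
translate([222, 423, 0]) cube([52, 70, 2234]);
translate([533, 423, 0]) cube([52, 70, 2234]);
translate([274, 423, 281]) cube([259, 70, 34]);
translate([274, 423, 525]) cube([259, 70, 34]);
translate([274, 423, 769]) cube([259, 70, 34]);
translate([274, 423, 1013]) cube([259, 70, 34]);
translate([274, 423, 1257]) cube([259, 70, 34]);
translate([274, 423, 1501]) cube([259, 70, 34]);
translate([274, 423, 1745]) cube([259, 70, 34]);
translate([274, 423, 1989]) cube([259, 70, 34]);


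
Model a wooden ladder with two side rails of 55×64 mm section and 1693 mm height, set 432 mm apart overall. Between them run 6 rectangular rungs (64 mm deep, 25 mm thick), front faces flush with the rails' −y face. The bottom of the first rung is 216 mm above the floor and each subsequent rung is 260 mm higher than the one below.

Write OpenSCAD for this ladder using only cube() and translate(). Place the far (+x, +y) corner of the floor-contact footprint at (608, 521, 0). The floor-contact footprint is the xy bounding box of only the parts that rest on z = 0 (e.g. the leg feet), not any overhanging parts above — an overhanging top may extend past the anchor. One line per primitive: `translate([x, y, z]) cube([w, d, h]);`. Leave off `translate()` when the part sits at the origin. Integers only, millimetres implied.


translate([176, 457, 0]) cube([55, 64, 1693]);
translate([553, 457, 0]) cube([55, 64, 1693]);
translate([231, 457, 216]) cube([322, 64, 25]);
translate([231, 457, 476]) cube([322, 64, 25]);
translate([231, 457, 736]) cube([322, 64, 25]);
translate([231, 457, 996]) cube([322, 64, 25]);
translate([231, 457, 1256]) cube([322, 64, 25]);
translate([231, 457, 1516]) cube([322, 64, 25]);


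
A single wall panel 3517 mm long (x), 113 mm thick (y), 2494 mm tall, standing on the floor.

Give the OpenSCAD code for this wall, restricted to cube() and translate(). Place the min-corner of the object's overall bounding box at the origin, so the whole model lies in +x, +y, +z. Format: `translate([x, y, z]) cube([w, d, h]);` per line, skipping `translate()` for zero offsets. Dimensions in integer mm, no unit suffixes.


cube([3517, 113, 2494]);


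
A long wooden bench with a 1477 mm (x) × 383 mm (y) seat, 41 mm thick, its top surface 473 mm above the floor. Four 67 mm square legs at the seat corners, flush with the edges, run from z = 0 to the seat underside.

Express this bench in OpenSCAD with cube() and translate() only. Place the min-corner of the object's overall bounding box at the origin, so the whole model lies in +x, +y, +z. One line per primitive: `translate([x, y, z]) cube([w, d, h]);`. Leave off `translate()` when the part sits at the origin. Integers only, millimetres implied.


translate([0, 0, 432]) cube([1477, 383, 41]);
cube([67, 67, 432]);
translate([0, 316, 0]) cube([67, 67, 432]);
translate([1410, 0, 0]) cube([67, 67, 432]);
translate([1410, 316, 0]) cube([67, 67, 432]);


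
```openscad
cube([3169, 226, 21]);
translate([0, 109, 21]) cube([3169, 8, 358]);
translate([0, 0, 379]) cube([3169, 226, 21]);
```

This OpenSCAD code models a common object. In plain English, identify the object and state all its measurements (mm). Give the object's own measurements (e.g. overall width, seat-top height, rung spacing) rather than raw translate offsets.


An I-beam lying along x, 3169 mm long. Overall section height 400 mm. Two flanges 226 mm wide (y) and 21 mm thick, one on the floor and one at the top; a web 8 mm thick runs between them, centred on the flange width.


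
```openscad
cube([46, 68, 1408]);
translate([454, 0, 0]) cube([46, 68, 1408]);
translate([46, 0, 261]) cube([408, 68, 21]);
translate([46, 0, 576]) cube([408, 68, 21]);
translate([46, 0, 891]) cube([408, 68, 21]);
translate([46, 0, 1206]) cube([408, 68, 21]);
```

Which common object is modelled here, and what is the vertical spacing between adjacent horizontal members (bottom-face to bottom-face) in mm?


A ladder. The rung spacing is 315 mm.

Two tall 46×68 posts with 4 short bars between them — a ladder. Adjacent rungs sit at z = 261 and z = 576, so the spacing is 576 − 261 = 315 mm.


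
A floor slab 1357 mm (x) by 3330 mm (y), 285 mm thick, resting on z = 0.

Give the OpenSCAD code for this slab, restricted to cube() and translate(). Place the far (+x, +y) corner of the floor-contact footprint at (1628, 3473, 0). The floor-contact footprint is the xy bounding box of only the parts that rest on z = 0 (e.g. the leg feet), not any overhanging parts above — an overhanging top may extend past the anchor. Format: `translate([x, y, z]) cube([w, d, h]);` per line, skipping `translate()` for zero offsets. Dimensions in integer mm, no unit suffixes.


translate([271, 143, 0]) cube([1357, 3330, 285]);


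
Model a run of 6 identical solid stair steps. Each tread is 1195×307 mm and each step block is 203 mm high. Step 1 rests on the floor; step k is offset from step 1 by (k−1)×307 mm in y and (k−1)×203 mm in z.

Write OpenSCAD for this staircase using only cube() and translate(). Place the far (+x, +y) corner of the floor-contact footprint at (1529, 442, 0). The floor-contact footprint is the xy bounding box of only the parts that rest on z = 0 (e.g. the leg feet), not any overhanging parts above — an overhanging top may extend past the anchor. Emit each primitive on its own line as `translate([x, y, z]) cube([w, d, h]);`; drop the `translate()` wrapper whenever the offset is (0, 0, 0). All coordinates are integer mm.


translate([334, 135, 0]) cube([1195, 307, 203]);
translate([334, 442, 203]) cube([1195, 307, 203]);
translate([334, 749, 406]) cube([1195, 307, 203]);
translate([334, 1056, 609]) cube([1195, 307, 203]);
translate([334, 1363, 812]) cube([1195, 307, 203]);
translate([334, 1670, 1015]) cube([1195, 307, 203]);


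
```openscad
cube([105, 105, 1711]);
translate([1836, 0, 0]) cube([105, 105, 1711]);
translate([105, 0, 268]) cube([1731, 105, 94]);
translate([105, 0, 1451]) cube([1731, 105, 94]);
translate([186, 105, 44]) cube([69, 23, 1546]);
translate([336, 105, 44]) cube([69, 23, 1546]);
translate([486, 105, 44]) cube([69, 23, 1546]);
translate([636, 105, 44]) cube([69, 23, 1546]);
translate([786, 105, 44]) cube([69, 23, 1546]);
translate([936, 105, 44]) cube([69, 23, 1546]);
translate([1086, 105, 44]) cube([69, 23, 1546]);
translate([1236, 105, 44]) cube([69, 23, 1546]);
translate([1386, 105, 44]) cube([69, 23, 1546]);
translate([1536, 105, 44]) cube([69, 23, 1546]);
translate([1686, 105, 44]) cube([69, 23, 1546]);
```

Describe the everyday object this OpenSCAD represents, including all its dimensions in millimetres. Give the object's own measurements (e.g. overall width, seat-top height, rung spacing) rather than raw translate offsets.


A fence section. Two 105×105 mm posts, 1711 mm tall, stand on the floor with a clear span of 1731 mm between their inner faces. Two horizontal rails of 105×94 mm section span the gap between the posts with their undersides at z = 268 mm and z = 1451 mm, flush with the posts' −y face. 11 pickets, each 69 mm wide, 23 mm thick and 1546 mm tall, are fixed to the +y face of the rails with their bottoms at z = 44 mm, spaced across the span with a 81 mm gap after the −x post and between neighbouring pickets and before the +x post.


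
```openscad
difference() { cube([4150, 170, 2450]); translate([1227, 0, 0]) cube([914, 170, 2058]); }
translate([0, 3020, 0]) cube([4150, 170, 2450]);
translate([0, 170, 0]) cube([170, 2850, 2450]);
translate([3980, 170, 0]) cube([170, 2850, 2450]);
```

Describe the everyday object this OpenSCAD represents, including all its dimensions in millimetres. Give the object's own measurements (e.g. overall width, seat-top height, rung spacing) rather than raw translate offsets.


A single room: four walls, each 2450 mm tall and 170 mm thick, enclosing an outside footprint 4150×3190 mm (x × y), no floor or roof. The front and back walls (−y and +y sides) run the full x-width; the side walls fit between their inner faces. A door opening 914 mm wide and 2058 mm tall is cut through the front wall from the floor up, its −x edge 1227 mm from the wall's −x end.


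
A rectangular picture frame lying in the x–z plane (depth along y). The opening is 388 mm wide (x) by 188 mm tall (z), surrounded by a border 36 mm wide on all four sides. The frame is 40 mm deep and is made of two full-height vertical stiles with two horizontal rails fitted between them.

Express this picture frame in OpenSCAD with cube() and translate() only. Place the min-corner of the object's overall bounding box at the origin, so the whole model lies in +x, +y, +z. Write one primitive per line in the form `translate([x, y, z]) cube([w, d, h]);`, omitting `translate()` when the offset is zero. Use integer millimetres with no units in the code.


cube([36, 40, 260]);
translate([424, 0, 0]) cube([36, 40, 260]);
translate([36, 0, 0]) cube([388, 40, 36]);
translate([36, 0, 224]) cube([388, 40, 36]);


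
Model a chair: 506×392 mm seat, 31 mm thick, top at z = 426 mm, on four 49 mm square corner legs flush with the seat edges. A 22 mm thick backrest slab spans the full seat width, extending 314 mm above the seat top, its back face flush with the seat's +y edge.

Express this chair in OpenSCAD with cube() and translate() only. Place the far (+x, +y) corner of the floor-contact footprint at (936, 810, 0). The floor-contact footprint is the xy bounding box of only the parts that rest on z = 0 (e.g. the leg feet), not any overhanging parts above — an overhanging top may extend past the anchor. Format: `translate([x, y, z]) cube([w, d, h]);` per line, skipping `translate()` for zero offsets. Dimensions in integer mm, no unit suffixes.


// leg_h = 426 - 31 = 395
translate([430, 418, 395]) cube([506, 392, 31]);
translate([430, 418, 0]) cube([49, 49, 395]);
translate([887, 418, 0]) cube([49, 49, 395]);
translate([430, 761, 0]) cube([49, 49, 395]);
translate([887, 761, 0]) cube([49, 49, 395]);
translate([430, 788, 426]) cube([506, 22, 314]);


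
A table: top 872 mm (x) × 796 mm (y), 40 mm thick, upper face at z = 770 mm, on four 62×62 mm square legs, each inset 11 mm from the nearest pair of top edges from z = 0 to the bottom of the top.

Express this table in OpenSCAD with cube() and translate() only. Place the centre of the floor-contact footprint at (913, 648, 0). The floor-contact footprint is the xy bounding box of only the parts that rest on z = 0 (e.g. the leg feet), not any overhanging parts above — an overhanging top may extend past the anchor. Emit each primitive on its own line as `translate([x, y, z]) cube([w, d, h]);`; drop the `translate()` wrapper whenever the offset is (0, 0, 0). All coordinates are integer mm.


translate([477, 250, 730]) cube([872, 796, 40]);
translate([488, 261, 0]) cube([62, 62, 730]);
translate([1276, 261, 0]) cube([62, 62, 730]);
translate([488, 973, 0]) cube([62, 62, 730]);
translate([1276, 973, 0]) cube([62, 62, 730]);


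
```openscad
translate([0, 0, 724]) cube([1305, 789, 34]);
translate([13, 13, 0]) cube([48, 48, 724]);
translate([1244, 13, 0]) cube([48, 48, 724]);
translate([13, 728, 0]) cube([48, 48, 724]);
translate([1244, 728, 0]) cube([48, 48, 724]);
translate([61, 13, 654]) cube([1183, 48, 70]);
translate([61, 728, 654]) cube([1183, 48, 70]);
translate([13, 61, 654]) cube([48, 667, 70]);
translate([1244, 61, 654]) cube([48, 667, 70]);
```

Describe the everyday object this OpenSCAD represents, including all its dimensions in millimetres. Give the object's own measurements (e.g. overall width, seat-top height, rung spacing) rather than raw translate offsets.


A rectangular dining table. The top is 1305×789×34 mm with its upper surface at z = 758 mm. It stands on four 48×48 mm square legs, each inset 13 mm from the nearest pair of top edges, running from the floor to the underside of the top. Four apron rails, 48 mm thick and 70 mm tall, run between adjacent legs with their top edges flush with the underside of the top and their outer faces flush with the legs' outer faces.


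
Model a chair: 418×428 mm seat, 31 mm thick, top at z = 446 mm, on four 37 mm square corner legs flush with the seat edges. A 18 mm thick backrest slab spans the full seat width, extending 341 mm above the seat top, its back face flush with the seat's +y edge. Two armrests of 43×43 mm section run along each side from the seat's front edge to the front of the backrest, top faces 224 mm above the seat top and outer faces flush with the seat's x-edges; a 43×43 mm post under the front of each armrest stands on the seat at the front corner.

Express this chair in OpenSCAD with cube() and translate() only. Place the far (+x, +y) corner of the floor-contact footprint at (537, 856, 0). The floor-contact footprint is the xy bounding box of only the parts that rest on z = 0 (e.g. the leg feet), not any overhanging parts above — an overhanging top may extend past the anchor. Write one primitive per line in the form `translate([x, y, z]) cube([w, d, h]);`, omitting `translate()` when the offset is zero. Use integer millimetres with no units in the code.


translate([119, 428, 415]) cube([418, 428, 31]);
translate([119, 428, 0]) cube([37, 37, 415]);
translate([500, 428, 0]) cube([37, 37, 415]);
translate([119, 819, 0]) cube([37, 37, 415]);
translate([500, 819, 0]) cube([37, 37, 415]);
translate([119, 838, 446]) cube([418, 18, 341]);
translate([119, 428, 627]) cube([43, 410, 43]);
translate([494, 428, 627]) cube([43, 410, 43]);
translate([119, 428, 446]) cube([43, 43, 181]);
translate([494, 428, 446]) cube([43, 43, 181]);


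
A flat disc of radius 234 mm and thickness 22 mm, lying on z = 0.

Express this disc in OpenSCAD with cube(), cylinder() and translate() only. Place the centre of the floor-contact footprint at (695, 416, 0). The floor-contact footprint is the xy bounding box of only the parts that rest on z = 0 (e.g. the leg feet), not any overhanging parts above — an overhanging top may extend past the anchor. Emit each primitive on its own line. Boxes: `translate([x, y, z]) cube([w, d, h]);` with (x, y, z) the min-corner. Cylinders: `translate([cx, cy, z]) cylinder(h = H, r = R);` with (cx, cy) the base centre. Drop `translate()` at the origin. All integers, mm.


translate([695, 416, 0]) cylinder(h = 22, r = 234);


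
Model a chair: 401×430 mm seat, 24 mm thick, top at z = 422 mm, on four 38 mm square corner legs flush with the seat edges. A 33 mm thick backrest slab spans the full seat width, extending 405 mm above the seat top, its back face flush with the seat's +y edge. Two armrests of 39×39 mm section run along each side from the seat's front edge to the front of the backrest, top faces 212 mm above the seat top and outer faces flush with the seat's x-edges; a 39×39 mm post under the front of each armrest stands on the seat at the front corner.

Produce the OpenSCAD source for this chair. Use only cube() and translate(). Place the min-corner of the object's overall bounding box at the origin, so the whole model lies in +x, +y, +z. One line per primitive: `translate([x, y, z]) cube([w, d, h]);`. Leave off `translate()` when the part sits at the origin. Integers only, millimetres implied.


translate([0, 0, 398]) cube([401, 430, 24]);
cube([38, 38, 398]);
translate([363, 0, 0]) cube([38, 38, 398]);
translate([0, 392, 0]) cube([38, 38, 398]);
translate([363, 392, 0]) cube([38, 38, 398]);
translate([0, 397, 422]) cube([401, 33, 405]);
translate([0, 0, 595]) cube([39, 397, 39]);
translate([362, 0, 595]) cube([39, 397, 39]);
translate([0, 0, 422]) cube([39, 39, 173]);
translate([362, 0, 422]) cube([39, 39, 173]);


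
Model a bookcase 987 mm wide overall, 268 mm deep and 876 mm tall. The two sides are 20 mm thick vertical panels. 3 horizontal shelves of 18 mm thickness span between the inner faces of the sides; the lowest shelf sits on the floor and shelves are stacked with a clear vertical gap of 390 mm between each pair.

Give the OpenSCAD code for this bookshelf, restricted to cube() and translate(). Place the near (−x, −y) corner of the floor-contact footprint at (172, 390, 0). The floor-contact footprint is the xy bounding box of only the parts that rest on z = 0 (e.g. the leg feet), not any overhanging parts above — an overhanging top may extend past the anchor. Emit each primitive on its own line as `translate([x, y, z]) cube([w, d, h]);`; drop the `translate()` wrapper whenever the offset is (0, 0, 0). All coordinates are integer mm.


translate([172, 390, 0]) cube([20, 268, 876]);
translate([1139, 390, 0]) cube([20, 268, 876]);
translate([192, 390, 0]) cube([947, 268, 18]);
translate([192, 390, 408]) cube([947, 268, 18]);
translate([192, 390, 816]) cube([947, 268, 18]);


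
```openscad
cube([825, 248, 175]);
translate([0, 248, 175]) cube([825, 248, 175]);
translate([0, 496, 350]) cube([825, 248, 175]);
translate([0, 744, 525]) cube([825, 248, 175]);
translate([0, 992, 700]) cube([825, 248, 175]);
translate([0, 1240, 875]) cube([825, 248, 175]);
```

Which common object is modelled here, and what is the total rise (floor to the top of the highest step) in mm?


A staircase. The total rise is 1050 mm.

6 identical blocks, each offset up and back from the previous — a staircase. Each step is 175 mm tall and there are 6 of them, so the total rise is 6 × 175 = 1050 mm.


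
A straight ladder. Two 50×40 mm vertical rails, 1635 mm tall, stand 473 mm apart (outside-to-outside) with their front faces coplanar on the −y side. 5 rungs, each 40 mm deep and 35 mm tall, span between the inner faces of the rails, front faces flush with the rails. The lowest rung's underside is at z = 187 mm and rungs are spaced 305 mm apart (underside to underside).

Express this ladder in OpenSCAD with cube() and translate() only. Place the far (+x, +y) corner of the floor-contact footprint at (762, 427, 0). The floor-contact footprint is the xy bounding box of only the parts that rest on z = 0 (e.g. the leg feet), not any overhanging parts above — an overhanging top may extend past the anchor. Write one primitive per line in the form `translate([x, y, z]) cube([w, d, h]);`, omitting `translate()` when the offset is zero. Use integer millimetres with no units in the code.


translate([289, 387, 0]) cube([50, 40, 1635]);
translate([712, 387, 0]) cube([50, 40, 1635]);
translate([339, 387, 187]) cube([373, 40, 35]);
translate([339, 387, 492]) cube([373, 40, 35]);
translate([339, 387, 797]) cube([373, 40, 35]);
translate([339, 387, 1102]) cube([373, 40, 35]);
translate([339, 387, 1407]) cube([373, 40, 35]);


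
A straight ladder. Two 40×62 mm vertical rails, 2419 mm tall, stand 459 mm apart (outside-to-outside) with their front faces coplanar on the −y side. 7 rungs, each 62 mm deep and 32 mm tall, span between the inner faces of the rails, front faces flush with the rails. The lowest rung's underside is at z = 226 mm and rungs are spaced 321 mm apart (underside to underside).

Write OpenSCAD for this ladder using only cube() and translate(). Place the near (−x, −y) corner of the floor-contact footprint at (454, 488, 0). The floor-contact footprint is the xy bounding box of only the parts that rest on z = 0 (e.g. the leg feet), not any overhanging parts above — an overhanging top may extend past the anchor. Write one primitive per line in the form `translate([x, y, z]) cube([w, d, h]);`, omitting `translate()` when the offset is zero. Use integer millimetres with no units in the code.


// rung span = 459 - 2*40 = 379
// rung[k] z = 226 + k*321
translate([454, 488, 0]) cube([40, 62, 2419]);
translate([873, 488, 0]) cube([40, 62, 2419]);
translate([494, 488, 226]) cube([379, 62, 32]);
translate([494, 488, 547]) cube([379, 62, 32]);
translate([494, 488, 868]) cube([379, 62, 32]);
translate([494, 488, 1189]) cube([379, 62, 32]);
translate([494, 488, 1510]) cube([379, 62, 32]);
translate([494, 488, 1831]) cube([379, 62, 32]);
translate([494, 488, 2152]) cube([379, 62, 32]);


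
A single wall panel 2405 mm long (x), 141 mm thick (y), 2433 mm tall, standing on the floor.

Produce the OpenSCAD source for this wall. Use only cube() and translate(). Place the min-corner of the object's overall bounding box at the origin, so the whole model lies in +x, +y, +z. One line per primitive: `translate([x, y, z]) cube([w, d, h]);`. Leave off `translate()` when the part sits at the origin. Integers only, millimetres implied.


cube([2405, 141, 2433]);


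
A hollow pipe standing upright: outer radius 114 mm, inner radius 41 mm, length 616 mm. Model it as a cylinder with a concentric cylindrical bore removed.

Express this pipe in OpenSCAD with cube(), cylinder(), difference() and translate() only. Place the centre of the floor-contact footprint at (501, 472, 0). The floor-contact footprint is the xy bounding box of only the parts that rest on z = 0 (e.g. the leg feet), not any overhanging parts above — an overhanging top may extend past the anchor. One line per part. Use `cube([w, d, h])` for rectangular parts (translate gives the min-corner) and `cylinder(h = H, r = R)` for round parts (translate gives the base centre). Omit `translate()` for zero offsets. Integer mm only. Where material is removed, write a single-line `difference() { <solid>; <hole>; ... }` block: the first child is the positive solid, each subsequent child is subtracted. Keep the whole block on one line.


difference() { translate([501, 472, 0]) cylinder(h = 616, r = 114); translate([501, 472, 0]) cylinder(h = 616, r = 41); }


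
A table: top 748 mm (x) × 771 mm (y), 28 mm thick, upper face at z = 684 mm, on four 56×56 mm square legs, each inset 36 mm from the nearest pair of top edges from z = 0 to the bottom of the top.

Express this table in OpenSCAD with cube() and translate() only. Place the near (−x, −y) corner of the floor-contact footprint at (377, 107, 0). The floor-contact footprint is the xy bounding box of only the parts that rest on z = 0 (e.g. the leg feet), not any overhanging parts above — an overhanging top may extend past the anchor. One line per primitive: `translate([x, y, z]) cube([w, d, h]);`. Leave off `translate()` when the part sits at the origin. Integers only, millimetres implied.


// leg_h = 684 - 28 = 656
translate([341, 71, 656]) cube([748, 771, 28]);
translate([377, 107, 0]) cube([56, 56, 656]);
translate([997, 107, 0]) cube([56, 56, 656]);
translate([377, 750, 0]) cube([56, 56, 656]);
translate([997, 750, 0]) cube([56, 56, 656]);


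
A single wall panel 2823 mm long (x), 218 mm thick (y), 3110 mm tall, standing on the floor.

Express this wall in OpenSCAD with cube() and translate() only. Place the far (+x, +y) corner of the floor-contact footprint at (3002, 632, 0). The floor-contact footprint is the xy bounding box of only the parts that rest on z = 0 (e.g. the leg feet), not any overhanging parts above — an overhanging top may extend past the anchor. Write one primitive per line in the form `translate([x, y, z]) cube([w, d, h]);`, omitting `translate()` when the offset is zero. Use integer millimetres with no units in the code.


translate([179, 414, 0]) cube([2823, 218, 3110]);


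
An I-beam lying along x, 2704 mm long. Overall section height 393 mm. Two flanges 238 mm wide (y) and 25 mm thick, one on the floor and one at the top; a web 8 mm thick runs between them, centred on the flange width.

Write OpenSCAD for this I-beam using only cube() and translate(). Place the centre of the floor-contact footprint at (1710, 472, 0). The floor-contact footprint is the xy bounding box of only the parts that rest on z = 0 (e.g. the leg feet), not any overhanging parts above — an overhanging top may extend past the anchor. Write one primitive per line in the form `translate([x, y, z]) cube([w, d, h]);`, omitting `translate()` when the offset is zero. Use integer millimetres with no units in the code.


translate([358, 353, 0]) cube([2704, 238, 25]);
translate([358, 468, 25]) cube([2704, 8, 343]);
translate([358, 353, 368]) cube([2704, 238, 25]);


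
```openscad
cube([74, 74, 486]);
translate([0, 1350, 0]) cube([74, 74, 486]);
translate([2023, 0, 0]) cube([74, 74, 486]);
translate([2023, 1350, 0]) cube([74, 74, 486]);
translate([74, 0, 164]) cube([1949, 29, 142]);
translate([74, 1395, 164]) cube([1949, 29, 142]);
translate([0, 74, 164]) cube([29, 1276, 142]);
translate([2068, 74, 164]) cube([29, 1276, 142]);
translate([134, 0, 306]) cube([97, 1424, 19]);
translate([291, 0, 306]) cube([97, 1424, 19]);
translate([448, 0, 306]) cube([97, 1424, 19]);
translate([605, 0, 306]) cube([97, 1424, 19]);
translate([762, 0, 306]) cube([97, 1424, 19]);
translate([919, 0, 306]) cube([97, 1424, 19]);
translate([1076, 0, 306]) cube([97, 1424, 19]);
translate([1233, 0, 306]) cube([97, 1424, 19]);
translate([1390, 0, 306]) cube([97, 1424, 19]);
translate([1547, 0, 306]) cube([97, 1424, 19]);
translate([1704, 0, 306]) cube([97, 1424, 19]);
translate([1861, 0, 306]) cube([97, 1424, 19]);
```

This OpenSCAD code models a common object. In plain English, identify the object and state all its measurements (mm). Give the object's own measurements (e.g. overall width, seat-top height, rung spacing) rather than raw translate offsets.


A bed frame 2097 mm long (x) by 1424 mm wide (y). Four 74×74 mm corner posts, 486 mm tall, at the corners of the footprint. Four rails of 29 mm thickness and 142 mm height run between adjacent posts with their undersides at z = 164 mm, their outer faces flush with the outside of the frame (the two x-running rails run between the posts' inner faces; the two y-running rails run between the posts' inner faces). 12 slats, each 97 mm wide (x) and 19 mm thick, lie across the top of the two x-running rails, running the full 1424 mm width of the frame in y; along x they sit between the end posts with a 60 mm gap after the −x posts and between neighbouring slats, leaving 65 mm before the +x posts.


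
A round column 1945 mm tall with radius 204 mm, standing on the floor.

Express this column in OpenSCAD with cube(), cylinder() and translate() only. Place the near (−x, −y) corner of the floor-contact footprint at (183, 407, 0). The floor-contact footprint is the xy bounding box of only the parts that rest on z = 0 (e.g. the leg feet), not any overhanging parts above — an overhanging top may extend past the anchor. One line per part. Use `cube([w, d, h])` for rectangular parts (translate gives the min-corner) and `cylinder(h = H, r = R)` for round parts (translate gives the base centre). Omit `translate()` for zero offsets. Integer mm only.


translate([387, 611, 0]) cylinder(h = 1945, r = 204);


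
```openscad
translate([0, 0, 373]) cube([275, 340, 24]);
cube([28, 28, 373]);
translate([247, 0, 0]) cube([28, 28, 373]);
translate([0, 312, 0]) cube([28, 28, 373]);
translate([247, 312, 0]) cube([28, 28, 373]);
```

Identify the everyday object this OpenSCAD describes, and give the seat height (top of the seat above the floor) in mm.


A stool. The seat height is 397 mm.

A 275×340×24 slab at z = 373 on four corner posts — a stool. The seat top is 373 + 24 = 397 mm.


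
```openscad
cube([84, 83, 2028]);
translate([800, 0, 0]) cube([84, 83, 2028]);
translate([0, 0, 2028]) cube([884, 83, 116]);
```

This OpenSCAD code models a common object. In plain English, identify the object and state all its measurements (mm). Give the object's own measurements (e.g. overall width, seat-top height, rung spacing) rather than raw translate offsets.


A door frame. The clear opening is 716 mm wide and 2028 mm high. Two 84 mm wide jambs, 83 mm deep, stand either side of the opening from the floor to the top of the opening. A 116 mm thick head sits across the top of both jambs, spanning the full outside width of the frame.


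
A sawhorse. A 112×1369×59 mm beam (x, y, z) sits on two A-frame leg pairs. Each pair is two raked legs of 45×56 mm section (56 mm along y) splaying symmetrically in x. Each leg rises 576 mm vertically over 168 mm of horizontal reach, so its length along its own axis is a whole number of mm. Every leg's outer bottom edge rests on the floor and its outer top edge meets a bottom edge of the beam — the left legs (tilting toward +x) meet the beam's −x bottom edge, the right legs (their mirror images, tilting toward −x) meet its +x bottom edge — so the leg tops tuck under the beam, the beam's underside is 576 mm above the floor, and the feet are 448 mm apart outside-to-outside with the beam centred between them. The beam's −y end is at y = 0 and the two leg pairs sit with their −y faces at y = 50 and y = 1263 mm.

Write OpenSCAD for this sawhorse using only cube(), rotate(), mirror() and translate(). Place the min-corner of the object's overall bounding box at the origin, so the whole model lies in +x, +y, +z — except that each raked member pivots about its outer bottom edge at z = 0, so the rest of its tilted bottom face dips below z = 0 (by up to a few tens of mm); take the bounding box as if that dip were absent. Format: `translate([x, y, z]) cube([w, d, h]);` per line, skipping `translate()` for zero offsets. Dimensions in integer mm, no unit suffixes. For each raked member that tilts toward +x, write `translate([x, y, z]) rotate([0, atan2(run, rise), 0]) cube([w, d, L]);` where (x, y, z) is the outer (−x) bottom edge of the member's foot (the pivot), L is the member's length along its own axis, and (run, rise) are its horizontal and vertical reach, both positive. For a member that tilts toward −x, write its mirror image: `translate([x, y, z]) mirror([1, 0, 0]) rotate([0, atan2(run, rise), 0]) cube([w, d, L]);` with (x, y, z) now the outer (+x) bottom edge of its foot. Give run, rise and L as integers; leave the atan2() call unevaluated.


translate([168, 0, 576]) cube([112, 1369, 59]);
translate([0, 50, 0]) rotate([0, atan2(168, 576), 0]) cube([45, 56, 600]);
translate([448, 50, 0]) mirror([1, 0, 0]) rotate([0, atan2(168, 576), 0]) cube([45, 56, 600]);
translate([0, 1263, 0]) rotate([0, atan2(168, 576), 0]) cube([45, 56, 600]);
translate([448, 1263, 0]) mirror([1, 0, 0]) rotate([0, atan2(168, 576), 0]) cube([45, 56, 600]);


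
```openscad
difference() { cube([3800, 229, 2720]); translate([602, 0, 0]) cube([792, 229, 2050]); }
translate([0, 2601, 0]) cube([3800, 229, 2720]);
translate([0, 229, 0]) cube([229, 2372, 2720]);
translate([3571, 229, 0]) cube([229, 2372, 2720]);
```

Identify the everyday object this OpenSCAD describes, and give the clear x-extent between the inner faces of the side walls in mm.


A single room. The interior width is 3342 mm.

Four walls enclosing a rectangle with a door in the front wall — a room. Outside width 3800 minus two 229 mm walls gives 3342 mm.


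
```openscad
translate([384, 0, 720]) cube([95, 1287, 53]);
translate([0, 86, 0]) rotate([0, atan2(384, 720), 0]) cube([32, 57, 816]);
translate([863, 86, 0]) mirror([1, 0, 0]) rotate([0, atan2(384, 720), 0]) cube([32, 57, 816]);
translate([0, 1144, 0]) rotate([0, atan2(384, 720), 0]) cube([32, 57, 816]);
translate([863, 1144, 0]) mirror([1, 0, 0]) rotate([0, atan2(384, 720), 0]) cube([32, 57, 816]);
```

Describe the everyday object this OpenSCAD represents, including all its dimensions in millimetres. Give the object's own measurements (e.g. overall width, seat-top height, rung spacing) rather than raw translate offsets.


A sawhorse. A 95×1287×53 mm beam (x, y, z) sits on two A-frame leg pairs. Each pair is two raked legs of 32×57 mm section (57 mm along y) splaying symmetrically in x. Each leg rises 720 mm vertically over 384 mm of horizontal reach and is 816 mm long along its own axis. Every leg's outer bottom edge rests on the floor and its outer top edge meets a bottom edge of the beam — the left legs (tilting toward +x) meet the beam's −x bottom edge, the right legs (their mirror images, tilting toward −x) meet its +x bottom edge — so the leg tops tuck under the beam, the beam's underside is 720 mm above the floor, and the feet are 863 mm apart outside-to-outside with the beam centred between them. The two leg pairs are set in 86 mm from either end of the beam.


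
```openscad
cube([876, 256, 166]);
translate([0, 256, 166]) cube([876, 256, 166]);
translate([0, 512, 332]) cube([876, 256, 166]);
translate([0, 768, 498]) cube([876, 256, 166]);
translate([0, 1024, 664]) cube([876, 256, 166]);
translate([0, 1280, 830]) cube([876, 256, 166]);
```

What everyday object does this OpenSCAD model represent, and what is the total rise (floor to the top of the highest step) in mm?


A staircase. The total rise is 996 mm.

6 identical blocks, each offset up and back from the previous — a staircase. Each step is 166 mm tall and there are 6 of them, so the total rise is 6 × 166 = 996 mm.


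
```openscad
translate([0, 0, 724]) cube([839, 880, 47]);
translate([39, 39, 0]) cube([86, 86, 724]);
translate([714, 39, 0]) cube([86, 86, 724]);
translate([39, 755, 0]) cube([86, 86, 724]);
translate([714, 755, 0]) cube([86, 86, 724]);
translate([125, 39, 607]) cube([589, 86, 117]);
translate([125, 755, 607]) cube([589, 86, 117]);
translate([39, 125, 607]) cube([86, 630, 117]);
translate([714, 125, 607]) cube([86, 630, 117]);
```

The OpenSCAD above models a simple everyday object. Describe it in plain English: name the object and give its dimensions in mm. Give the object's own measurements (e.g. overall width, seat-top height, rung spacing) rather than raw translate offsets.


A rectangular dining table. The top is 839×880×47 mm with its upper surface at z = 771 mm. It stands on four 86×86 mm square legs, each inset 39 mm from the nearest pair of top edges, running from the floor to the underside of the top. Four apron rails, 86 mm thick and 117 mm tall, run between adjacent legs with their top edges flush with the underside of the top and their outer faces flush with the legs' outer faces.
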